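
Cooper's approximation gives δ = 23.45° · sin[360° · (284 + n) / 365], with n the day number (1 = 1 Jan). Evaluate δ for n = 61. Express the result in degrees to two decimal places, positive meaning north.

360 × (284 + 61) / 365 = 340.274°; sin(340.274°) = -0.3375.
δ = 23.45 × -0.3375 = -7.914° ≈ -7.91°.

-7.91°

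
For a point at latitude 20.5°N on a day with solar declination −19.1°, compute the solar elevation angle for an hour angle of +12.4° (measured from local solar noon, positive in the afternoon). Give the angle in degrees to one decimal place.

cos θ_z = sin(20.5°) sin(-19.1°) + cos(20.5°) cos(-19.1°) cos(12.40°) = -0.1146 + 0.8645 = 0.7499.
θ_z = arccos(0.7499) = 41.42°, so the elevation is 90° − 41.42° = 48.58°.

48.6°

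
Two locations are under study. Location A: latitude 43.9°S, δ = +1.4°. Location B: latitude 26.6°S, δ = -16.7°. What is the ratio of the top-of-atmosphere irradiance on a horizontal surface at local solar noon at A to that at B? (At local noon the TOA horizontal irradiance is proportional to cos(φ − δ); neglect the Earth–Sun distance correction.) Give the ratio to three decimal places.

0.714

A: cos θ_z = cos(-43.9° − (1.4°)) = 0.7034.
B: cos θ_z = cos(-26.6° − (-16.7°)) = 0.9851.
Ratio A/B = 0.7034 / 0.9851 = 0.7140.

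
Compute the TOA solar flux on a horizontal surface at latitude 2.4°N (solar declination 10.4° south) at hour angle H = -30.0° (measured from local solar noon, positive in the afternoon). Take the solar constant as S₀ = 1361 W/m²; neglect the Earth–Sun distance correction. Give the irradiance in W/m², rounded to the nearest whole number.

1148 W/m²

cos θ_z = sin(2.4°) sin(-10.4°) + cos(2.4°) cos(-10.4°) cos(-30.00°) = -0.0076 + 0.8511 = 0.8435.
Top-of-atmosphere irradiance = S₀ cos θ_z = 1361 × 0.8435 = 1148.00 W/m².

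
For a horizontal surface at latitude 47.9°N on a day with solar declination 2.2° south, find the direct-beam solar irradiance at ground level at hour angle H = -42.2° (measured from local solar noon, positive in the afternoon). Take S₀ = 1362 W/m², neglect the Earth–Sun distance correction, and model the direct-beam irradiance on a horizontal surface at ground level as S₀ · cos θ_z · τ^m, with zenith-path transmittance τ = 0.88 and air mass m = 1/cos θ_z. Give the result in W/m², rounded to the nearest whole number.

With φ = 47.9°, δ = -2.2°, H = -42.20°: sin φ sin δ = -0.0285, cos φ cos δ cos H = 0.4963, so cos θ_z = 0.4678.
Air mass m = 1/cos θ_z = 1/0.4678 = 2.138; τ^m = 0.88^2.138 = 0.7609.
Surface direct beam = 1362 × 0.4678 × 0.7609 = 484.80 W/m².

485 W/m²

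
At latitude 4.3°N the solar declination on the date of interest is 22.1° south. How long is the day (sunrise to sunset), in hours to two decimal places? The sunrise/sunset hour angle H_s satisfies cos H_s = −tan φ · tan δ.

−tan φ tan δ = −(0.0752)(-0.4061) = 0.0305; H_s = arccos(0.0305) = 88.25°.
Day length = 2 H_s / 15° h⁻¹ = 176.50° / 15 = 11.767 h.

11.77 hours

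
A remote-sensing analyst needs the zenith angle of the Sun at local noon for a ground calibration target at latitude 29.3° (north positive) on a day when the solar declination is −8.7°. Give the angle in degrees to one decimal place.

38.0°

At local solar noon the hour angle is zero, so the zenith angle is |φ − δ| = |29.3° − (-8.7°)| = 38.0°.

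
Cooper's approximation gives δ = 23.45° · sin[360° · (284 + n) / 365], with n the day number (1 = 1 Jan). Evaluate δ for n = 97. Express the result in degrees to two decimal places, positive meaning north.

360 × (284 + 97) / 365 = 375.781°; sin(375.781°) = 0.2720.
δ = 23.45 × 0.2720 = 6.378° ≈ +6.38°.

+6.38°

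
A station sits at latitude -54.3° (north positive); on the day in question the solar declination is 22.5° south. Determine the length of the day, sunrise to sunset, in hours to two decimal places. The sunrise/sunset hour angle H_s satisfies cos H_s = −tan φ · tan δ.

16.69 hours

The sunset hour angle satisfies cos H_s = −tan φ tan δ = -0.5764, giving H_s = 125.20°.
Day length = 2 H_s / 15° h⁻¹ = 250.40° / 15 = 16.693 h.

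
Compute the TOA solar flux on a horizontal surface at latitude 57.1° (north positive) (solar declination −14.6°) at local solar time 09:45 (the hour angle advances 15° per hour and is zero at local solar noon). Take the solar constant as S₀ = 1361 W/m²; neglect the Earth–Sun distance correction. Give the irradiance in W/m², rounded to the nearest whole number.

307 W/m²

Hour angle H = 15° × (9.75 − 12) = -33.75°.
With φ = 57.1°, δ = -14.6°, H = -33.75°: sin φ sin δ = -0.2116, cos φ cos δ cos H = 0.4370, so cos θ_z = 0.2254.
Top-of-atmosphere irradiance = S₀ cos θ_z = 1361 × 0.2254 = 306.77 W/m².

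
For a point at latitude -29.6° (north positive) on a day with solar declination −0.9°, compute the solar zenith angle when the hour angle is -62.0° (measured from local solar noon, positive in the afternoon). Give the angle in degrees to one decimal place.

65.4°

cos θ_z = sin(-29.6°) sin(-0.9°) + cos(-29.6°) cos(-0.9°) cos(-62.00°) = 0.0078 + 0.4082 = 0.4160.
θ_z = arccos(0.4160) = 65.42°.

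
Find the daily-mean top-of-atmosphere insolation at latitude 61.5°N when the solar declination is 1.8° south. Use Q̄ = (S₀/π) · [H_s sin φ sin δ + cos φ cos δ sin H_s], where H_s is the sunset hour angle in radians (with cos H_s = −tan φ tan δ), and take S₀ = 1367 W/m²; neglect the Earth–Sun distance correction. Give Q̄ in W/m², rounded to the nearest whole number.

189 W/m²

cos H_s = −tan(61.5°) · tan(-1.8°) = 0.0579, so H_s = arccos(0.0579) = 86.68°. In radians, H_s = 1.5129.
H_s sin φ sin δ = 1.5129 × 0.8788 × -0.0314 = -0.0417.
cos φ cos δ sin H_s = 0.4772 × 0.9995 × 0.9983 = 0.4762.
Q̄ = (1367/π) × (-0.0417 + 0.4762) = 435.13 × 0.4345 = 189.06 W/m².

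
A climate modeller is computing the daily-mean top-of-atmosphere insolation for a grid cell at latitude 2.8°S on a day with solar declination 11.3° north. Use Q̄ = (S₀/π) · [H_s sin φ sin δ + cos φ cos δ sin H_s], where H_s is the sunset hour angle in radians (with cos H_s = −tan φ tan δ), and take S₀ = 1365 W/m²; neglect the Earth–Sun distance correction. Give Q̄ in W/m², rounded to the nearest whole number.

419 W/m²

The sunset hour angle satisfies cos H_s = −tan φ tan δ = 0.0098, giving H_s = 89.44°. In radians, H_s = 1.5610.
H_s sin φ sin δ = 1.5610 × -0.0488 × 0.1959 = -0.0149.
cos φ cos δ sin H_s = 0.9988 × 0.9806 × 1.0000 = 0.9794.
Q̄ = (1365/π) × (-0.0149 + 0.9794) = 434.49 × 0.9645 = 419.07 W/m².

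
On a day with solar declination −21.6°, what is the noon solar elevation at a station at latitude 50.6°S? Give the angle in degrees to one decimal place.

61.0°

At local solar noon the hour angle is zero, so the elevation is 90° − |φ − δ| = 90° − |-50.6° − (-21.6°)| = 90° − 29.0° = 61.0°.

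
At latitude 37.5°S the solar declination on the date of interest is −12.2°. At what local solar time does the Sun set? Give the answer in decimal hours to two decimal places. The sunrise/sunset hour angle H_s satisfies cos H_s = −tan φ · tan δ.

18.64 h

cos H_s = −tan(-37.5°) · tan(-12.2°) = -0.1659, so H_s = arccos(-0.1659) = 99.55°.
Sunset is at 12 + H_s/15 = 12 + 6.637 = 18.637 h local solar time.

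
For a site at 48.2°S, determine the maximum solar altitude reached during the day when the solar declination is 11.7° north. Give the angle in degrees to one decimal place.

30.1°

At local solar noon the hour angle is zero, so the elevation is 90° − |φ − δ| = 90° − |-48.2° − (11.7°)| = 90° − 59.9° = 30.1°.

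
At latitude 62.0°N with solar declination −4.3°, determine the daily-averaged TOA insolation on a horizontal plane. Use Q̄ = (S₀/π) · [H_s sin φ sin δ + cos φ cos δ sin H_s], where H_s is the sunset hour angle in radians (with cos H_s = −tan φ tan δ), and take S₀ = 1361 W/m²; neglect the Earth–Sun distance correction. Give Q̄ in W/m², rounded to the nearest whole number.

cos H_s = −tan(62.0°) · tan(-4.3°) = 0.1414, so H_s = arccos(0.1414) = 81.87°. In radians, H_s = 1.4289.
H_s sin φ sin δ = 1.4289 × 0.8829 × -0.0750 = -0.0946.
cos φ cos δ sin H_s = 0.4695 × 0.9972 × 0.9899 = 0.4635.
Q̄ = (1361/π) × (-0.0946 + 0.4635) = 433.22 × 0.3689 = 159.81 W/m².

160 W/m²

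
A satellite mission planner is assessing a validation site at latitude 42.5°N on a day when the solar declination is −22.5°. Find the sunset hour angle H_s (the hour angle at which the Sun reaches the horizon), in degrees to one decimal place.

The sunset hour angle satisfies cos H_s = −tan φ tan δ = 0.3796, giving H_s = 67.69°.

67.7°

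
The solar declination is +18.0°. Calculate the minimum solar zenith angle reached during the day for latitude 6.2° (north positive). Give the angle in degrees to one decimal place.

11.8°

At local solar noon the hour angle is zero, so the zenith angle is |φ − δ| = |6.2° − (18.0°)| = 11.8°.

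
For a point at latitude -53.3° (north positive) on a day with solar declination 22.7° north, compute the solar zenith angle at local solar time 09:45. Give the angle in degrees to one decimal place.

Hour angle H = 15° × (9.75 − 12) = -33.75°.
cos θ_z = sin(-53.3°) sin(22.7°) + cos(-53.3°) cos(22.7°) cos(-33.75°) = -0.3094 + 0.4584 = 0.1490.
θ_z = arccos(0.1490) = 81.43°.

81.4°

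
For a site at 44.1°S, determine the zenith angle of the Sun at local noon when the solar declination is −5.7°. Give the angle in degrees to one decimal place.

At local solar noon the hour angle is zero, so the zenith angle is |φ − δ| = |-44.1° − (-5.7°)| = 38.4°.

38.4°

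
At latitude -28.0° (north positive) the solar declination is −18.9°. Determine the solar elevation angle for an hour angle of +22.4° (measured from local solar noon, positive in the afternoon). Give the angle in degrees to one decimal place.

cos θ_z = sin(-28.0°) sin(-18.9°) + cos(-28.0°) cos(-18.9°) cos(22.40°) = 0.1521 + 0.7723 = 0.9244.
θ_z = arccos(0.9244) = 22.42°, so the elevation is 90° − 22.42° = 67.58°.

67.6°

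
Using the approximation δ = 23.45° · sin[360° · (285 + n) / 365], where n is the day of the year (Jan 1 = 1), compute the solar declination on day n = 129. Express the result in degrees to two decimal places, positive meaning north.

360 × (285 + 129) / 365 = 408.329°; sin(408.329°) = 0.7470.
δ = 23.45 × 0.7470 = 17.517° ≈ +17.52°.

+17.52°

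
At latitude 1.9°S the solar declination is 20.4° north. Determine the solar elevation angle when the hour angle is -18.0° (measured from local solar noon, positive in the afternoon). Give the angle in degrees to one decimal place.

With φ = -1.9°, δ = 20.4°, H = -18.00°: sin φ sin δ = -0.0116, cos φ cos δ cos H = 0.8909, so cos θ_z = 0.8793.
θ_z = arccos(0.8793) = 28.44°, so the elevation is 90° − 28.44° = 61.56°.

61.6°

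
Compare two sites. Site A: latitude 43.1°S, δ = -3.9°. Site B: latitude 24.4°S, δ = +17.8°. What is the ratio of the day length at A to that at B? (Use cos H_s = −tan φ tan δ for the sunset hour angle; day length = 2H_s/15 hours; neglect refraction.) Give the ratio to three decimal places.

1.147

A: H_s = arccos(−tan -43.1° · tan -3.9°) = 93.66°, so 2H_s/15 = 12.4880 h.
B: H_s = arccos(−tan -24.4° · tan 17.8°) = 81.63°, so 2H_s/15 = 10.8840 h.
Ratio A/B = 12.4880 / 10.8840 = 1.1474.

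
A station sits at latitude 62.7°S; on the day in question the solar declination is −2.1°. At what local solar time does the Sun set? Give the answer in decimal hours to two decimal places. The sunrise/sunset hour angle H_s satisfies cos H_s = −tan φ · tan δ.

The sunset hour angle satisfies cos H_s = −tan φ tan δ = -0.0710, giving H_s = 94.07°.
Sunset is at 12 + H_s/15 = 12 + 6.271 = 18.271 h local solar time.

18.27 h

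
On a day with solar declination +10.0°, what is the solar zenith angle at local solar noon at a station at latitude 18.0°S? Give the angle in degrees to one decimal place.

28.0°

At local solar noon the hour angle is zero, so the zenith angle is |φ − δ| = |-18.0° − (10.0°)| = 28.0°.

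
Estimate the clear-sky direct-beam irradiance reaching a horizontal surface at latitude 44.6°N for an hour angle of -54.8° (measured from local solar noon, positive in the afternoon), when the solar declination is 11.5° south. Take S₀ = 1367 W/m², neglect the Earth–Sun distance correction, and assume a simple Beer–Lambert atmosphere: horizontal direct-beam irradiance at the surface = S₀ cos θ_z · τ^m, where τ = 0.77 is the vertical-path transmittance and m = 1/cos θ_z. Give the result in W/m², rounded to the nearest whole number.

cos θ_z = sin(44.6°) sin(-11.5°) + cos(44.6°) cos(-11.5°) cos(-54.80°) = -0.1400 + 0.4022 = 0.2622.
Air mass m = 1/cos θ_z = 1/0.2622 = 3.814; τ^m = 0.77^3.814 = 0.3690.
Surface direct beam = 1367 × 0.2622 × 0.3690 = 132.26 W/m².

132 W/m²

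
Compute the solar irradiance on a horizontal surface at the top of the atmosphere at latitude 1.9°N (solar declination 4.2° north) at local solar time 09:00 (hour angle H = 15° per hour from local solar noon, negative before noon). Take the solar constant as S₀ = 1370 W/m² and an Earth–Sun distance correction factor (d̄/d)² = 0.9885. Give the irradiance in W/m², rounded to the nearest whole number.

958 W/m²

Hour angle H = 15° × (9 − 12) = -45.00°.
cos θ_z = sin(1.9°) sin(4.2°) + cos(1.9°) cos(4.2°) cos(-45.00°) = 0.0024 + 0.7048 = 0.7072.
Top-of-atmosphere irradiance = S₀ (d̄/d)² cos θ_z = 1370 × 0.9885 × 0.7072 = 957.72 W/m².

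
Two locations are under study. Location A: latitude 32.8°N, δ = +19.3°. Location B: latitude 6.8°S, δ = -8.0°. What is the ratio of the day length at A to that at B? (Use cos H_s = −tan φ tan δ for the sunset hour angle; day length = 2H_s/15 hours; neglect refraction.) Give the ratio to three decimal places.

A: H_s = arccos(−tan 32.8° · tan 19.3°) = 103.04°, so 2H_s/15 = 13.7387 h.
B: H_s = arccos(−tan -6.8° · tan -8.0°) = 90.96°, so 2H_s/15 = 12.1280 h.
Ratio A/B = 13.7387 / 12.1280 = 1.1328.

1.133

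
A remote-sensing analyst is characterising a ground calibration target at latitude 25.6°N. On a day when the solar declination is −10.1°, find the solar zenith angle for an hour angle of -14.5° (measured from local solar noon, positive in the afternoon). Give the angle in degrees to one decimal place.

With φ = 25.6°, δ = -10.1°, H = -14.50°: sin φ sin δ = -0.0758, cos φ cos δ cos H = 0.8596, so cos θ_z = 0.7838.
θ_z = arccos(0.7838) = 38.39°.

38.4°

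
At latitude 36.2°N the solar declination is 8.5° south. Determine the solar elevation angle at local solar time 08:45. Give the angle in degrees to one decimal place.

26.0°

Hour angle H = 15° × (8.75 − 12) = -48.75°.
cos θ_z = sin φ sin δ + cos φ cos δ cos H = (0.5906)(-0.1478) + (0.8070)(0.9890)(0.6593) = 0.4389.
θ_z = arccos(0.4389) = 63.97°, so the elevation is 90° − 63.97° = 26.03°.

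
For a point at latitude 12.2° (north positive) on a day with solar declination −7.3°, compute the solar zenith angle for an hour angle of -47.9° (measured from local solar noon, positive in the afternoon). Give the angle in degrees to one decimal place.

cos θ_z = sin(12.2°) sin(-7.3°) + cos(12.2°) cos(-7.3°) cos(-47.90°) = -0.0269 + 0.6500 = 0.6231.
θ_z = arccos(0.6231) = 51.46°.

51.5°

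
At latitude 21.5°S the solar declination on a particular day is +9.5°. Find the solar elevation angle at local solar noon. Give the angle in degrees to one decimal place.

At local solar noon the hour angle is zero, so the elevation is 90° − |φ − δ| = 90° − |-21.5° − (9.5°)| = 90° − 31.0° = 59.0°.

59.0°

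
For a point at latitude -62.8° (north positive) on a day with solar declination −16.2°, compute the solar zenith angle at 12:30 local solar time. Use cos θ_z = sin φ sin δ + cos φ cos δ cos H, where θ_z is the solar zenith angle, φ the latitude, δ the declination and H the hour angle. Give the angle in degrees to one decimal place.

Hour angle H = 15° × (12.5 − 12) = 7.50°.
With φ = -62.8°, δ = -16.2°, H = 7.50°: sin φ sin δ = 0.2481, cos φ cos δ cos H = 0.4352, so cos θ_z = 0.6833.
θ_z = arccos(0.6833) = 46.90°.

46.9°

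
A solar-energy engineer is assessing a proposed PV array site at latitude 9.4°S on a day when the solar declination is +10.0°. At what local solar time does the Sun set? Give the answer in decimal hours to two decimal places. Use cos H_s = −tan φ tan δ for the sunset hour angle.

17.89 h

−tan φ tan δ = −(-0.1655)(0.1763) = 0.0292; H_s = arccos(0.0292) = 88.33°.
Sunset is at 12 + H_s/15 = 12 + 5.889 = 17.889 h local solar time.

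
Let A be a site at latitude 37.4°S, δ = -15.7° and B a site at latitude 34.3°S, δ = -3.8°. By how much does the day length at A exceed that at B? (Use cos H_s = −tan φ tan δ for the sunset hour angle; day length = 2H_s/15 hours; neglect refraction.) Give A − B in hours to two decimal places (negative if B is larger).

A: H_s = arccos(−tan -37.4° · tan -15.7°) = 102.41°, so 2H_s/15 = 13.6547 h.
B: H_s = arccos(−tan -34.3° · tan -3.8°) = 92.60°, so 2H_s/15 = 12.3467 h.
A − B = 13.6547 − 12.3467 = 1.3080 h.

+1.31 h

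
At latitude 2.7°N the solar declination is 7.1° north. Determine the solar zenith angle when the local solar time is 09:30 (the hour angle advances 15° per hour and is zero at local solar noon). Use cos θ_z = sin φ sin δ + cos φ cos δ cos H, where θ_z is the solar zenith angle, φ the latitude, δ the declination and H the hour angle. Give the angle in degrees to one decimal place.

37.6°

Hour angle H = 15° × (9.5 − 12) = -37.50°.
cos θ_z = sin φ sin δ + cos φ cos δ cos H = (0.0471)(0.1236) + (0.9989)(0.9923)(0.7934) = 0.7922.
θ_z = arccos(0.7922) = 37.61°.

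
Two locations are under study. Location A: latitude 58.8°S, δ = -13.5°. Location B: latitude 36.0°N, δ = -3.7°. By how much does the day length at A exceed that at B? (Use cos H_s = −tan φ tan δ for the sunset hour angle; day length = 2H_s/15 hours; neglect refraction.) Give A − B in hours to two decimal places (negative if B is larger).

A: H_s = arccos(−tan -58.8° · tan -13.5°) = 113.35°, so 2H_s/15 = 15.1133 h.
B: H_s = arccos(−tan 36.0° · tan -3.7°) = 87.31°, so 2H_s/15 = 11.6413 h.
A − B = 15.1133 − 11.6413 = 3.4720 h.

+3.47 h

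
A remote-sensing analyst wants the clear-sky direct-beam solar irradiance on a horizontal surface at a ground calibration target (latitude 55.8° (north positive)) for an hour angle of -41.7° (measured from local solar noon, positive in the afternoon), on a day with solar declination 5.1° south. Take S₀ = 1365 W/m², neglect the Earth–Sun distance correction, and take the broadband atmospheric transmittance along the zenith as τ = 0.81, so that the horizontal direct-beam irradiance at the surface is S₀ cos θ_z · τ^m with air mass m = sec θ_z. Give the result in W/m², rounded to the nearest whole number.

cos θ_z = sin(55.8°) sin(-5.1°) + cos(55.8°) cos(-5.1°) cos(-41.70°) = -0.0735 + 0.4180 = 0.3445.
Air mass m = 1/cos θ_z = 1/0.3445 = 2.903; τ^m = 0.81^2.903 = 0.5424.
Surface direct beam = 1365 × 0.3445 × 0.5424 = 255.06 W/m².

255 W/m²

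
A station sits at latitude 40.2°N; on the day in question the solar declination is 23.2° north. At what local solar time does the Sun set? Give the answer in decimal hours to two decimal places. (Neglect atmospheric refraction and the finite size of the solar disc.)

−tan φ tan δ = −(0.8451)(0.4286) = -0.3622; H_s = arccos(-0.3622) = 111.24°.
Sunset is at 12 + H_s/15 = 12 + 7.416 = 19.416 h local solar time.

19.42 h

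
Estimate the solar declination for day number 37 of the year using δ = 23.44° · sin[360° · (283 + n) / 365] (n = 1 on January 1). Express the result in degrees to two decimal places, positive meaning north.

360 × (283 + 37) / 365 = 315.616°; sin(315.616°) = -0.6995.
δ = 23.44 × -0.6995 = -16.396° ≈ -16.40°.

-16.40°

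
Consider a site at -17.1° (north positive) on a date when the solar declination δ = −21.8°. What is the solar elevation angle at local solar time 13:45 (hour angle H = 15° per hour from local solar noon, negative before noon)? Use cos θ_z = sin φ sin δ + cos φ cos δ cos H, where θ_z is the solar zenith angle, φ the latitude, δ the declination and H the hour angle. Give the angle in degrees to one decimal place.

64.8°

Hour angle H = 15° × (13.75 − 12) = 26.25°.
cos θ_z = sin(-17.1°) sin(-21.8°) + cos(-17.1°) cos(-21.8°) cos(26.25°) = 0.1092 + 0.7959 = 0.9051.
θ_z = arccos(0.9051) = 25.16°, so the elevation is 90° − 25.16° = 64.84°.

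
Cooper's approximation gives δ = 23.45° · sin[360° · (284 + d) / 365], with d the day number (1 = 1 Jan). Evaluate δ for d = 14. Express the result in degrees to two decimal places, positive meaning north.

360 × (284 + 14) / 365 = 293.918°; sin(293.918°) = -0.9141.
δ = 23.45 × -0.9141 = -21.436° ≈ -21.44°.

-21.44°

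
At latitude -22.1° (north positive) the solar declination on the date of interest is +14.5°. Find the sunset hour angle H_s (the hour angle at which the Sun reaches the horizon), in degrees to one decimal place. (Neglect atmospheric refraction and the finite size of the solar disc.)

84.0°

cos H_s = −tan(-22.1°) · tan(14.5°) = 0.1050, so H_s = arccos(0.1050) = 83.97°.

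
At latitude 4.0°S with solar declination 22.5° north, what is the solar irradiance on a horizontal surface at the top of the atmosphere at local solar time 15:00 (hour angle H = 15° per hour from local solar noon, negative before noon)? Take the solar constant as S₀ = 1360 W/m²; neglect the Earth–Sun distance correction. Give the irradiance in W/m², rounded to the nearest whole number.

850 W/m²

Hour angle H = 15° × (15 − 12) = 45.00°.
With φ = -4.0°, δ = 22.5°, H = 45.00°: sin φ sin δ = -0.0267, cos φ cos δ cos H = 0.6517, so cos θ_z = 0.6250.
Top-of-atmosphere irradiance = S₀ cos θ_z = 1360 × 0.6250 = 850.00 W/m².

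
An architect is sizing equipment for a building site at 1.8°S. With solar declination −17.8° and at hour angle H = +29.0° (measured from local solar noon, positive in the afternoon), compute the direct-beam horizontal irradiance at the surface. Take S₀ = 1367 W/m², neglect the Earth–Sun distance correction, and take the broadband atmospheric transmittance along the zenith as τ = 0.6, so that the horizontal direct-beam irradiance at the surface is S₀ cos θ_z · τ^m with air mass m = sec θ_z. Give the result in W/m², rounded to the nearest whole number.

627 W/m²

With φ = -1.8°, δ = -17.8°, H = 29.00°: sin φ sin δ = 0.0096, cos φ cos δ cos H = 0.8323, so cos θ_z = 0.8419.
Air mass m = 1/cos θ_z = 1/0.8419 = 1.188; τ^m = 0.6^1.188 = 0.5451.
Surface direct beam = 1367 × 0.8419 × 0.5451 = 627.34 W/m².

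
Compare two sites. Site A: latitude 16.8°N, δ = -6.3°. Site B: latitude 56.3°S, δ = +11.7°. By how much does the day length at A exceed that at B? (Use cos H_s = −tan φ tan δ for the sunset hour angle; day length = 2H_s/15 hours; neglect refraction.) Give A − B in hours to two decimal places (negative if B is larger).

+2.16 h

A: H_s = arccos(−tan 16.8° · tan -6.3°) = 88.09°, so 2H_s/15 = 11.7453 h.
B: H_s = arccos(−tan -56.3° · tan 11.7°) = 71.91°, so 2H_s/15 = 9.5880 h.
A − B = 11.7453 − 9.5880 = 2.1573 h.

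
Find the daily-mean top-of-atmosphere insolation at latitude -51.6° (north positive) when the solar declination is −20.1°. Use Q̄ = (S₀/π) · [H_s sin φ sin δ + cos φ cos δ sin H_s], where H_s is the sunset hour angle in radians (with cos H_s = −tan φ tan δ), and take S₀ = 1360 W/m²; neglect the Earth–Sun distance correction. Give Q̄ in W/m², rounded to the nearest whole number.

−tan φ tan δ = −(-1.2617)(-0.3659) = -0.4617; H_s = arccos(-0.4617) = 117.50°. In radians, H_s = 2.0508.
H_s sin φ sin δ = 2.0508 × -0.7837 × -0.3437 = 0.5524.
cos φ cos δ sin H_s = 0.6211 × 0.9391 × 0.8870 = 0.5174.
Q̄ = (1360/π) × (0.5524 + 0.5174) = 432.90 × 1.0698 = 463.12 W/m².

463 W/m²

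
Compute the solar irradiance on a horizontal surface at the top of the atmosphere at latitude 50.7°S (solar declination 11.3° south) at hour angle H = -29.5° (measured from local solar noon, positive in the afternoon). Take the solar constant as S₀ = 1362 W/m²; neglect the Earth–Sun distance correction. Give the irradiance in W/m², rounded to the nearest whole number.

943 W/m²

With φ = -50.7°, δ = -11.3°, H = -29.50°: sin φ sin δ = 0.1516, cos φ cos δ cos H = 0.5406, so cos θ_z = 0.6922.
Top-of-atmosphere irradiance = S₀ cos θ_z = 1362 × 0.6922 = 942.78 W/m².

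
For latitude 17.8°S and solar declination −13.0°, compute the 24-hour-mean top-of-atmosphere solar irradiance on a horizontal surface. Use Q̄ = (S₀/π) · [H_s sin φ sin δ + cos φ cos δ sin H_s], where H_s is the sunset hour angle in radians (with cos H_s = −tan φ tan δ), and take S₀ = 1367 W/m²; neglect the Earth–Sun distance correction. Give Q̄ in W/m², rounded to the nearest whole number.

452 W/m²

The sunset hour angle satisfies cos H_s = −tan φ tan δ = -0.0741, giving H_s = 94.25°. In radians, H_s = 1.6450.
H_s sin φ sin δ = 1.6450 × -0.3057 × -0.2250 = 0.1131.
cos φ cos δ sin H_s = 0.9521 × 0.9744 × 0.9972 = 0.9251.
Q̄ = (1367/π) × (0.1131 + 0.9251) = 435.13 × 1.0382 = 451.75 W/m².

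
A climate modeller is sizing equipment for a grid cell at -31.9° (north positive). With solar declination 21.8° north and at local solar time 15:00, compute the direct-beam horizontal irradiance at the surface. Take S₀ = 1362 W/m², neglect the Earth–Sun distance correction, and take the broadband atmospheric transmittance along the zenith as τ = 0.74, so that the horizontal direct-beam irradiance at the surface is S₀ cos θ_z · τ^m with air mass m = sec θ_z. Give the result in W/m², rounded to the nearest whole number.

Hour angle H = 15° × (15 − 12) = 45.00°.
cos θ_z = sin φ sin δ + cos φ cos δ cos H = (-0.5284)(0.3714) + (0.8490)(0.9285)(0.7071) = 0.3612.
Air mass m = 1/cos θ_z = 1/0.3612 = 2.769; τ^m = 0.74^2.769 = 0.4344.
Surface direct beam = 1362 × 0.3612 × 0.4344 = 213.70 W/m².

214 W/m²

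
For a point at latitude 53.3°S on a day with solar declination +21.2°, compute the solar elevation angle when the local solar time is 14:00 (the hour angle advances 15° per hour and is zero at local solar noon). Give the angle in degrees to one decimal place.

11.1°

Hour angle H = 15° × (14 − 12) = 30.00°.
cos θ_z = sin(-53.3°) sin(21.2°) + cos(-53.3°) cos(21.2°) cos(30.00°) = -0.2899 + 0.4825 = 0.1926.
θ_z = arccos(0.1926) = 78.90°, so the elevation is 90° − 78.90° = 11.10°.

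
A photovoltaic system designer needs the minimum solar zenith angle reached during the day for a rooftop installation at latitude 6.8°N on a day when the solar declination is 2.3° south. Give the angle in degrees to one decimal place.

At local solar noon the hour angle is zero, so the zenith angle is |φ − δ| = |6.8° − (-2.3°)| = 9.1°.

9.1°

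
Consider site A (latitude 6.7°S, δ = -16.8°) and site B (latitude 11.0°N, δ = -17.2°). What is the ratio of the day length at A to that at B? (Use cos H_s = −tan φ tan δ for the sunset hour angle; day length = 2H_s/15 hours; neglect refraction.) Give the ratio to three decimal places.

1.063

A: H_s = arccos(−tan -6.7° · tan -16.8°) = 92.03°, so 2H_s/15 = 12.2707 h.
B: H_s = arccos(−tan 11.0° · tan -17.2°) = 86.55°, so 2H_s/15 = 11.5400 h.
Ratio A/B = 12.2707 / 11.5400 = 1.0633.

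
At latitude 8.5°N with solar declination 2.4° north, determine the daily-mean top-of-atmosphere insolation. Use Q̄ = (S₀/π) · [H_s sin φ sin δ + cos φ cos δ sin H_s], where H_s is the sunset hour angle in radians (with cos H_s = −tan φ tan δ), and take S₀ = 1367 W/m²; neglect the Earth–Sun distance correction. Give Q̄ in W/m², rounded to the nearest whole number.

−tan φ tan δ = −(0.1495)(0.0419) = -0.0063; H_s = arccos(-0.0063) = 90.36°. In radians, H_s = 1.5771.
H_s sin φ sin δ = 1.5771 × 0.1478 × 0.0419 = 0.0098.
cos φ cos δ sin H_s = 0.9890 × 0.9991 × 1.0000 = 0.9881.
Q̄ = (1367/π) × (0.0098 + 0.9881) = 435.13 × 0.9979 = 434.22 W/m².

434 W/m²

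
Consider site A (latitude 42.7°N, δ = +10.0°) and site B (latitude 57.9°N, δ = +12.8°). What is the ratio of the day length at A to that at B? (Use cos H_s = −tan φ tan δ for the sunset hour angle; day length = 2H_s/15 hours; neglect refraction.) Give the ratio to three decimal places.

0.893

A: H_s = arccos(−tan 42.7° · tan 10.0°) = 99.36°, so 2H_s/15 = 13.2480 h.
B: H_s = arccos(−tan 57.9° · tan 12.8°) = 111.23°, so 2H_s/15 = 14.8307 h.
Ratio A/B = 13.2480 / 14.8307 = 0.8933.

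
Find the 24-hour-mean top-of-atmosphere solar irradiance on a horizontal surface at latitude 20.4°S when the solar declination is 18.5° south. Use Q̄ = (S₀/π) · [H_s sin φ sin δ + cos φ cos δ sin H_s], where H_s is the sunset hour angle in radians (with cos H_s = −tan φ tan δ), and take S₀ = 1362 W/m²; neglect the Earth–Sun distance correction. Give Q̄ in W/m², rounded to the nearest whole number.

cos H_s = −tan(-20.4°) · tan(-18.5°) = -0.1244, so H_s = arccos(-0.1244) = 97.15°. In radians, H_s = 1.6956.
H_s sin φ sin δ = 1.6956 × -0.3486 × -0.3173 = 0.1876.
cos φ cos δ sin H_s = 0.9373 × 0.9483 × 0.9922 = 0.8819.
Q̄ = (1362/π) × (0.1876 + 0.8819) = 433.54 × 1.0695 = 463.67 W/m².

464 W/m²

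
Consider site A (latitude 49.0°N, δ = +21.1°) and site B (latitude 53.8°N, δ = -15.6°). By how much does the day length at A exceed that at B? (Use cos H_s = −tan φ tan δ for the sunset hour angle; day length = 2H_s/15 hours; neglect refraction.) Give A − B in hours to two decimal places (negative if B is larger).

A: H_s = arccos(−tan 49.0° · tan 21.1°) = 116.35°, so 2H_s/15 = 15.5133 h.
B: H_s = arccos(−tan 53.8° · tan -15.6°) = 67.57°, so 2H_s/15 = 9.0093 h.
A − B = 15.5133 − 9.0093 = 6.5040 h.

+6.50 h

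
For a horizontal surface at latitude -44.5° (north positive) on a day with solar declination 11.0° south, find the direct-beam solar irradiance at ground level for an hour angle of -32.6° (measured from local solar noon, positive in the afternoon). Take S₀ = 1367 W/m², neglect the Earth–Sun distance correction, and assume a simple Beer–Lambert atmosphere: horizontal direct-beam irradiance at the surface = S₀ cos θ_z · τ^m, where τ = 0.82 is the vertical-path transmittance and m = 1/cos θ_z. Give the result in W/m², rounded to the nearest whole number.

cos θ_z = sin(-44.5°) sin(-11.0°) + cos(-44.5°) cos(-11.0°) cos(-32.60°) = 0.1337 + 0.5898 = 0.7235.
Air mass m = 1/cos θ_z = 1/0.7235 = 1.382; τ^m = 0.82^1.382 = 0.7601.
Surface direct beam = 1367 × 0.7235 × 0.7601 = 751.76 W/m².

752 W/m²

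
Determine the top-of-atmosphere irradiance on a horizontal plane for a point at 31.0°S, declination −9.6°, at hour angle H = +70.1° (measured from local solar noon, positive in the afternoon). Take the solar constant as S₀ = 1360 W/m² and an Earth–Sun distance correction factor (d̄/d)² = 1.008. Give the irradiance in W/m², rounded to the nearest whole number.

512 W/m²

cos θ_z = sin(-31.0°) sin(-9.6°) + cos(-31.0°) cos(-9.6°) cos(70.10°) = 0.0859 + 0.2877 = 0.3736.
Top-of-atmosphere irradiance = S₀ (d̄/d)² cos θ_z = 1360 × 1.008 × 0.3736 = 512.16 W/m².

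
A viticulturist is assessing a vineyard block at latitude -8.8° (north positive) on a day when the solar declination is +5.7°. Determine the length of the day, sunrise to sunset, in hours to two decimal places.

cos H_s = −tan(-8.8°) · tan(5.7°) = 0.0155, so H_s = arccos(0.0155) = 89.11°.
Day length = 2 H_s / 15° h⁻¹ = 178.22° / 15 = 11.881 h.

11.88 hours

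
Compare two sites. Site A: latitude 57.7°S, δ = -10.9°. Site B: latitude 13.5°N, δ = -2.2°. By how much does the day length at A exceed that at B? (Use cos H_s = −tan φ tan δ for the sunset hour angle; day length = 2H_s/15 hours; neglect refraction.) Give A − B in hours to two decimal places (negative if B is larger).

+2.44 h

A: H_s = arccos(−tan -57.7° · tan -10.9°) = 107.74°, so 2H_s/15 = 14.3653 h.
B: H_s = arccos(−tan 13.5° · tan -2.2°) = 89.47°, so 2H_s/15 = 11.9293 h.
A − B = 14.3653 − 11.9293 = 2.4360 h.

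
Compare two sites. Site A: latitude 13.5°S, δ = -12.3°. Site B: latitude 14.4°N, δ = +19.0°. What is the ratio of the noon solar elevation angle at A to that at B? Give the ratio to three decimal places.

1.040

A: 90° − |-13.5 − (-12.3)| = 88.80°.
B: 90° − |14.4 − (19.0)| = 85.40°.
Ratio A/B = 88.8000 / 85.4000 = 1.0398.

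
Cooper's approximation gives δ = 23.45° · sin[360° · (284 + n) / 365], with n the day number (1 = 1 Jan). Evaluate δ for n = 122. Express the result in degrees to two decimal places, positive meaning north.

+15.21°

360 × (284 + 122) / 365 = 400.438°; sin(400.438°) = 0.6486.
δ = 23.45 × 0.6486 = 15.210° ≈ +15.21°.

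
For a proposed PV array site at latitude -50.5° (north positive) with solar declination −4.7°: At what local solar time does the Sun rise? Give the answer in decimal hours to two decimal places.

5.62 h

The sunset hour angle satisfies cos H_s = −tan φ tan δ = -0.0997, giving H_s = 95.72°.
Sunrise is at 12 − H_s/15 = 12 − 6.381 = 5.619 h local solar time.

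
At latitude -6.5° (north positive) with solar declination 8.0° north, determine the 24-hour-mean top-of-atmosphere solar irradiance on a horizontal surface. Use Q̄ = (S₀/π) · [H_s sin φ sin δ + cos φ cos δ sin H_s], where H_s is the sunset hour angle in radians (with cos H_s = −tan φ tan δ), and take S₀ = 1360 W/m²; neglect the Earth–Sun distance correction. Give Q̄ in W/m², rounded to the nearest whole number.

415 W/m²

The sunset hour angle satisfies cos H_s = −tan φ tan δ = 0.0160, giving H_s = 89.08°. In radians, H_s = 1.5547.
H_s sin φ sin δ = 1.5547 × -0.1132 × 0.1392 = -0.0245.
cos φ cos δ sin H_s = 0.9936 × 0.9903 × 0.9999 = 0.9839.
Q̄ = (1360/π) × (-0.0245 + 0.9839) = 432.90 × 0.9594 = 415.32 W/m².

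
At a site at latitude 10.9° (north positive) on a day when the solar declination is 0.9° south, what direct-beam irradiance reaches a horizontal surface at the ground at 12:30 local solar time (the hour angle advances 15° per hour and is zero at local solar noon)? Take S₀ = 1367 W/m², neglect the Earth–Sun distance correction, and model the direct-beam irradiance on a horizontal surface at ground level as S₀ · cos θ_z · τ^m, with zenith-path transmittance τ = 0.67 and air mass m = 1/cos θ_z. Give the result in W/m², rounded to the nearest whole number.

878 W/m²

Hour angle H = 15° × (12.5 − 12) = 7.50°.
cos θ_z = sin φ sin δ + cos φ cos δ cos H = (0.1891)(-0.0157) + (0.9820)(0.9999)(0.9914) = 0.9705.
Air mass m = 1/cos θ_z = 1/0.9705 = 1.030; τ^m = 0.67^1.030 = 0.6620.
Surface direct beam = 1367 × 0.9705 × 0.6620 = 878.26 W/m².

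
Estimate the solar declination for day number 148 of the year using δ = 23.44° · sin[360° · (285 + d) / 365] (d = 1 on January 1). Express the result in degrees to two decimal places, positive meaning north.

360 × (285 + 148) / 365 = 427.068°; sin(427.068°) = 0.9210.
δ = 23.44 × 0.9210 = 21.588° ≈ +21.59°.

+21.59°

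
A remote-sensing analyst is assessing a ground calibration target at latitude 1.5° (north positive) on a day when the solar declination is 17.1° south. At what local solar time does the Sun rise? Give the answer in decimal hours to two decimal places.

6.03 h

−tan φ tan δ = −(0.0262)(-0.3076) = 0.0081; H_s = arccos(0.0081) = 89.54°.
Sunrise is at 12 − H_s/15 = 12 − 5.969 = 6.031 h local solar time.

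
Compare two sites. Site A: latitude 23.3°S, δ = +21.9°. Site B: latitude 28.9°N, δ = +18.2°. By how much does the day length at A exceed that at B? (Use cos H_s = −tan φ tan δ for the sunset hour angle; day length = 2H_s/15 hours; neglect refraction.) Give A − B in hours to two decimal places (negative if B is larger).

-2.72 h

A: H_s = arccos(−tan -23.3° · tan 21.9°) = 80.03°, so 2H_s/15 = 10.6707 h.
B: H_s = arccos(−tan 28.9° · tan 18.2°) = 100.46°, so 2H_s/15 = 13.3947 h.
A − B = 10.6707 − 13.3947 = -2.7240 h.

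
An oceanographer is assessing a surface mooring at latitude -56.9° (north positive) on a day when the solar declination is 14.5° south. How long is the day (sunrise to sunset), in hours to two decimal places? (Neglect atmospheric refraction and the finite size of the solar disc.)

−tan φ tan δ = −(-1.5340)(-0.2586) = -0.3967; H_s = arccos(-0.3967) = 113.37°.
Day length = 2 H_s / 15° h⁻¹ = 226.74° / 15 = 15.116 h.

15.12 hours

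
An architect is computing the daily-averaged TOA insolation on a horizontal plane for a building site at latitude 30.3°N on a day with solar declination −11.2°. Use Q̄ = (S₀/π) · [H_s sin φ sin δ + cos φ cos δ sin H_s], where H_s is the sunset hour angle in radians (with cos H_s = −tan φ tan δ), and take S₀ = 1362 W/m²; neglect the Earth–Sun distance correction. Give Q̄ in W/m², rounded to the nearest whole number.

303 W/m²

The sunset hour angle satisfies cos H_s = −tan φ tan δ = 0.1157, giving H_s = 83.36°. In radians, H_s = 1.4549.
H_s sin φ sin δ = 1.4549 × 0.5045 × -0.1942 = -0.1425.
cos φ cos δ sin H_s = 0.8634 × 0.9810 × 0.9933 = 0.8413.
Q̄ = (1362/π) × (-0.1425 + 0.8413) = 433.54 × 0.6988 = 302.96 W/m².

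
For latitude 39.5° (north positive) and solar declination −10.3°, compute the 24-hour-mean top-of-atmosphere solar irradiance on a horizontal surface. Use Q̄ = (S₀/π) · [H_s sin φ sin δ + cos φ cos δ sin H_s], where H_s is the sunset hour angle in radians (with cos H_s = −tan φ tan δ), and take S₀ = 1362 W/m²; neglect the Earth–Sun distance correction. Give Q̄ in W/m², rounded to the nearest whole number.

255 W/m²

cos H_s = −tan(39.5°) · tan(-10.3°) = 0.1498, so H_s = arccos(0.1498) = 81.38°. In radians, H_s = 1.4203.
H_s sin φ sin δ = 1.4203 × 0.6361 × -0.1788 = -0.1615.
cos φ cos δ sin H_s = 0.7716 × 0.9839 × 0.9887 = 0.7506.
Q̄ = (1362/π) × (-0.1615 + 0.7506) = 433.54 × 0.5891 = 255.40 W/m².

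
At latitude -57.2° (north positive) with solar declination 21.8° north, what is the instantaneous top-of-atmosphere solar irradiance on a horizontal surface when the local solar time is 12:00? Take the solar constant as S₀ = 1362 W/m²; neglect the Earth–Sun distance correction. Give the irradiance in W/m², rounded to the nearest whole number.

Hour angle H = 15° × (12 − 12) = 0.00°.
cos θ_z = sin(-57.2°) sin(21.8°) + cos(-57.2°) cos(21.8°) cos(0.00°) = -0.3122 + 0.5030 = 0.1908.
Top-of-atmosphere irradiance = S₀ cos θ_z = 1362 × 0.1908 = 259.87 W/m².

260 W/m²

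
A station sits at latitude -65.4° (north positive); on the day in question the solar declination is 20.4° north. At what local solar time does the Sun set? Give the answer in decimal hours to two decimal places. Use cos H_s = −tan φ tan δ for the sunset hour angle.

14.38 h

The sunset hour angle satisfies cos H_s = −tan φ tan δ = 0.8123, giving H_s = 35.68°.
Sunset is at 12 + H_s/15 = 12 + 2.379 = 14.379 h local solar time.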